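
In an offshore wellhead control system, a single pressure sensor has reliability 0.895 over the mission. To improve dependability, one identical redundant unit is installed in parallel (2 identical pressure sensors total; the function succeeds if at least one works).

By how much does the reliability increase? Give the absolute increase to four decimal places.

R_before = 0.895
R_after = 1 − (1 − 0.895)^2 = 0.9890
ΔR = 0.9890 − 0.895 = 0.0940

0.0940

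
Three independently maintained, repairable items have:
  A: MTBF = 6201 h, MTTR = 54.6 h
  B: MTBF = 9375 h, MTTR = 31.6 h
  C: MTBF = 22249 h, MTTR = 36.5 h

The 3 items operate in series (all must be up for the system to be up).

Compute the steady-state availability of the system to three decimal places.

0.986

A(A) = MTBF/(MTBF+MTTR) = 6201/(6201+54.6) = 0.991272
A(B) = MTBF/(MTBF+MTTR) = 9375/(9375+31.6) = 0.996641
A(C) = MTBF/(MTBF+MTTR) = 22249/(22249+36.5) = 0.998362
Series availability: 0.991272 × 0.996641 × 0.998362 = 0.986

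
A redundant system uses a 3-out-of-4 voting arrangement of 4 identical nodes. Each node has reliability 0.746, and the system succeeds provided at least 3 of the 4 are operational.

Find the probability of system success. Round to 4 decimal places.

R = Σ_{i=3}^{4} C(4,i) p^i (1−p)^{4−i} with p = 0.746
C(4,3)·0.746^3·0.254^1 = 0.421804
C(4,4)·0.746^4·0.254^0 = 0.309710
Sum = 0.7315

0.7315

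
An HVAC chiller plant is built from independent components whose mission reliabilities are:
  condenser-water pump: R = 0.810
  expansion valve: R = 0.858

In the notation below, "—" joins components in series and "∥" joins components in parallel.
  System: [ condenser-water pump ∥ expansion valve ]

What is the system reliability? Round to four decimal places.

Parallel (condenser-water pump and expansion valve): 1 − (1 − 0.810000)(1 − 0.858000) = 0.9730

0.9730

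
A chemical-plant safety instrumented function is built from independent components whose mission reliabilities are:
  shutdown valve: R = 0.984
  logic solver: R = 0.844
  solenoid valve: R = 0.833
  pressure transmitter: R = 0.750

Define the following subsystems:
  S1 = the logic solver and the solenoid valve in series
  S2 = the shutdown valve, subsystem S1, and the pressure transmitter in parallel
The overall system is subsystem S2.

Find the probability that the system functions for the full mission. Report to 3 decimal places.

0.999

Series (logic solver and solenoid valve): 0.84400 × 0.83300 = 0.70305
Parallel (shutdown valve, [0.70305], and pressure transmitter): 1 − (1 − 0.98400)(1 − 0.70305)(1 − 0.75000) = 0.999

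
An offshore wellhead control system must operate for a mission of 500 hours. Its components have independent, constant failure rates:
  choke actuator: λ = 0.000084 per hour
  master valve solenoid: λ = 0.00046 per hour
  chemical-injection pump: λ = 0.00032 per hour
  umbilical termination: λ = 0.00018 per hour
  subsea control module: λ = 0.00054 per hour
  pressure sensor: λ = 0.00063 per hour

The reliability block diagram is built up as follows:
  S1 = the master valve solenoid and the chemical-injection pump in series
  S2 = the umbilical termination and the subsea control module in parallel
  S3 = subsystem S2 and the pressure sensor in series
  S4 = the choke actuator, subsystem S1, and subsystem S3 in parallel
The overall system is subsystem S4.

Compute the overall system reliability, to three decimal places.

0.996

R(choke actuator) = exp(−0.000084 × 500) = 0.95887
R(master valve solenoid) = exp(−0.00046 × 500) = 0.79453
R(chemical-injection pump) = exp(−0.00032 × 500) = 0.85214
R(umbilical termination) = exp(−0.00018 × 500) = 0.91393
R(subsea control module) = exp(−0.00054 × 500) = 0.76338
R(pressure sensor) = exp(−0.00063 × 500) = 0.72979
Series (master valve solenoid and chemical-injection pump): 0.79453 × 0.85214 = 0.67705
Parallel (umbilical termination and subsea control module): 1 − (1 − 0.91393)(1 − 0.76338) = 0.97963
Series ([0.97963] and pressure sensor): 0.97963 × 0.72979 = 0.71492
Parallel (choke actuator, [0.67705], and [0.71492]): 1 − (1 − 0.95887)(1 − 0.67705)(1 − 0.71492) = 0.996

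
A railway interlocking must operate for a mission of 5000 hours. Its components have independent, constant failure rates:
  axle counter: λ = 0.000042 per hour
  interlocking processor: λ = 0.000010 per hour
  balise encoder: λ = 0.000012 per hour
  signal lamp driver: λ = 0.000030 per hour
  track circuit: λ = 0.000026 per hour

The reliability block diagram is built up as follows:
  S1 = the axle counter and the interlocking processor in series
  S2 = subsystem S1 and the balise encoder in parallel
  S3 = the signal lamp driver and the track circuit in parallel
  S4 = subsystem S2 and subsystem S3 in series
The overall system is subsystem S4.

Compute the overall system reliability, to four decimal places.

R(axle counter) = exp(−0.000042 × 5000) = 0.810584
R(interlocking processor) = exp(−0.000010 × 5000) = 0.951229
R(balise encoder) = exp(−0.000012 × 5000) = 0.941765
R(signal lamp driver) = exp(−0.000030 × 5000) = 0.860708
R(track circuit) = exp(−0.000026 × 5000) = 0.878095
Series (axle counter and interlocking processor): 0.810584 × 0.951229 = 0.771051
Parallel ([0.771051] and balise encoder): 1 − (1 − 0.771051)(1 − 0.941765) = 0.986667
Parallel (signal lamp driver and track circuit): 1 − (1 − 0.860708)(1 − 0.878095) = 0.983020
Series ([0.986667] and [0.983020]): 0.986667 × 0.983020 = 0.9699

0.9699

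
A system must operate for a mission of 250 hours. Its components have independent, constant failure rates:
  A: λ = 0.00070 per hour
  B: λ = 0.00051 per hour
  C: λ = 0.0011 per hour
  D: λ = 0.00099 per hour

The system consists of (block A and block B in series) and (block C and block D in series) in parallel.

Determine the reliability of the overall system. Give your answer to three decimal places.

R(A) = exp(−0.00070 × 250) = 0.83946
R(B) = exp(−0.00051 × 250) = 0.88029
R(C) = exp(−0.0011 × 250) = 0.75957
R(D) = exp(−0.00099 × 250) = 0.78075
Series (A and B): 0.83946 × 0.88029 = 0.73897
Series (C and D): 0.75957 × 0.78075 = 0.59303
Parallel ([0.73897] and [0.59303]): 1 − (1 − 0.73897)(1 − 0.59303) = 0.894

0.894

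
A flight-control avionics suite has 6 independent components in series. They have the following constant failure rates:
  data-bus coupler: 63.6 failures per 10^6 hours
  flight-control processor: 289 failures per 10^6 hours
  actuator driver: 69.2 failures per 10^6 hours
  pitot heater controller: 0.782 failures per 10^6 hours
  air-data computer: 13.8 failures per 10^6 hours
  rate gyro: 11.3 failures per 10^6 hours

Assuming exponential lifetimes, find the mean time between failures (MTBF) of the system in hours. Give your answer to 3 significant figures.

Series of exponential components: λ_sys = Σ λ_i
λ_sys = 0.0000636 + 0.000289 + 0.0000692 + 0.000000782 + 0.0000138 + 0.0000113 = 4.4768e-04 /h
MTBF = 1 / λ_sys = 2230 h

2230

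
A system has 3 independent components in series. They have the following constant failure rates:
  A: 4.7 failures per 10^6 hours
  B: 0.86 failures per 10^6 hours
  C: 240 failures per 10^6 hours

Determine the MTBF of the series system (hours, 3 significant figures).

Series of exponential components: λ_sys = Σ λ_i
λ_sys = 0.0000047 + 0.00000086 + 0.00024 = 2.4556e-04 /h
MTBF = 1 / λ_sys = 4070 h

4070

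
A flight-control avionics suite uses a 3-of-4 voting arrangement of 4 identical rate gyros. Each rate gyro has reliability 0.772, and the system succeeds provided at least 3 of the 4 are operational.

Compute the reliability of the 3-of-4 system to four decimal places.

R = Σ_{i=3}^{4} C(4,i) p^i (1−p)^{4−i} with p = 0.772
C(4,3)·0.772^3·0.228^1 = 0.419611
C(4,4)·0.772^4·0.228^0 = 0.355197
Sum = 0.7748

0.7748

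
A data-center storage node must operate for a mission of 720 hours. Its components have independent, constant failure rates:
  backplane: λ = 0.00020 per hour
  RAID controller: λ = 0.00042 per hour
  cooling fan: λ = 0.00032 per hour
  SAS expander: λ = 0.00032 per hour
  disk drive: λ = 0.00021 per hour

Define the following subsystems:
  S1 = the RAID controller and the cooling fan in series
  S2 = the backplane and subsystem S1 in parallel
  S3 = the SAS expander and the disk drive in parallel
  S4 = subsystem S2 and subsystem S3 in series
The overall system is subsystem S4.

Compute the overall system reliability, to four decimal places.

0.9173

R(backplane) = exp(−0.00020 × 720) = 0.865888
R(RAID controller) = exp(−0.00042 × 720) = 0.739042
R(cooling fan) = exp(−0.00032 × 720) = 0.794216
R(SAS expander) = exp(−0.00032 × 720) = 0.794216
R(disk drive) = exp(−0.00021 × 720) = 0.859676
Series (RAID controller and cooling fan): 0.739042 × 0.794216 = 0.586959
Parallel (backplane and [0.586959]): 1 − (1 − 0.865888)(1 − 0.586959) = 0.944606
Parallel (SAS expander and disk drive): 1 − (1 − 0.794216)(1 − 0.859676) = 0.971124
Series ([0.944606] and [0.971124]): 0.944606 × 0.971124 = 0.9173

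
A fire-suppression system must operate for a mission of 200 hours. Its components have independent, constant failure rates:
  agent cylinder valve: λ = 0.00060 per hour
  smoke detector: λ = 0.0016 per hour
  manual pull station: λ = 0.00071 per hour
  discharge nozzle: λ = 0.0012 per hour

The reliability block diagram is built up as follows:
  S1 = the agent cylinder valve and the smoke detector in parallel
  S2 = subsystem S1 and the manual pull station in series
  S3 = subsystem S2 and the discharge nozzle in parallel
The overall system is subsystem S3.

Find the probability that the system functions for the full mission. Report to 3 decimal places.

0.966

R(agent cylinder valve) = exp(−0.00060 × 200) = 0.88692
R(smoke detector) = exp(−0.0016 × 200) = 0.72615
R(manual pull station) = exp(−0.00071 × 200) = 0.86762
R(discharge nozzle) = exp(−0.0012 × 200) = 0.78663
Parallel (agent cylinder valve and smoke detector): 1 − (1 − 0.88692)(1 − 0.72615) = 0.96903
Series ([0.96903] and manual pull station): 0.96903 × 0.86762 = 0.84075
Parallel ([0.84075] and discharge nozzle): 1 − (1 − 0.84075)(1 − 0.78663) = 0.966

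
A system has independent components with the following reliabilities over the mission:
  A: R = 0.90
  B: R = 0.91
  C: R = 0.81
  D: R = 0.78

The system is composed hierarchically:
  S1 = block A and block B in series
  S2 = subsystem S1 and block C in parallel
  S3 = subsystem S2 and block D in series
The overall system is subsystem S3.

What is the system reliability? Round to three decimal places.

Series (A and B): 0.90000 × 0.91000 = 0.81900
Parallel ([0.81900] and C): 1 − (1 − 0.81900)(1 − 0.81000) = 0.96561
Series ([0.96561] and D): 0.96561 × 0.78000 = 0.753

0.753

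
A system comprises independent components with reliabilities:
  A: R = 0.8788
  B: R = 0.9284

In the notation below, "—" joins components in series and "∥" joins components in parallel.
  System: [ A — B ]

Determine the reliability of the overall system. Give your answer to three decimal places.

Series (A and B): 0.87880 × 0.92840 = 0.816

0.816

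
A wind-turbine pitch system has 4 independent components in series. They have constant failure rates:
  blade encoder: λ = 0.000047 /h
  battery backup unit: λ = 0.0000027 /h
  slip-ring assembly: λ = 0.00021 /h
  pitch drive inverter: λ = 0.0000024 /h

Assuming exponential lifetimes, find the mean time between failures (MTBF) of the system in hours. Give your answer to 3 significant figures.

Series of exponential components: λ_sys = Σ λ_i
λ_sys = 0.000047 + 0.0000027 + 0.00021 + 0.0000024 = 2.6210e-04 /h
MTBF = 1 / λ_sys = 3820 h

3820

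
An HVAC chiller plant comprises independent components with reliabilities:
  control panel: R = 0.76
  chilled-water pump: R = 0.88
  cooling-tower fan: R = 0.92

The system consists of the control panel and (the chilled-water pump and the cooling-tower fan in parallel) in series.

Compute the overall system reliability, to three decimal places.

0.753

Parallel (chilled-water pump and cooling-tower fan): 1 − (1 − 0.88000)(1 − 0.92000) = 0.99040
Series (control panel and [0.99040]): 0.76000 × 0.99040 = 0.753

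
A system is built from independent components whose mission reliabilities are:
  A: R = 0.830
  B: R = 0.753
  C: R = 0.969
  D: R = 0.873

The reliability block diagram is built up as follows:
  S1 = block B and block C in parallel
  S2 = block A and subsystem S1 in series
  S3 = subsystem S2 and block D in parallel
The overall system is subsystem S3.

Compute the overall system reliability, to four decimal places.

0.9776

Parallel (B and C): 1 − (1 − 0.753000)(1 − 0.969000) = 0.992343
Series (A and [0.992343]): 0.830000 × 0.992343 = 0.823645
Parallel ([0.823645] and D): 1 − (1 − 0.823645)(1 − 0.873000) = 0.9776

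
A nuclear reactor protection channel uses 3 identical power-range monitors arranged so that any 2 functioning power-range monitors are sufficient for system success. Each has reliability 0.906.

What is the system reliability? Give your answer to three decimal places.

0.975

R = Σ_{i=2}^{3} C(3,i) p^i (1−p)^{3−i} with p = 0.906
C(3,2)·0.906^2·0.094^1 = 0.23148
C(3,3)·0.906^3·0.094^0 = 0.74368
Sum = 0.975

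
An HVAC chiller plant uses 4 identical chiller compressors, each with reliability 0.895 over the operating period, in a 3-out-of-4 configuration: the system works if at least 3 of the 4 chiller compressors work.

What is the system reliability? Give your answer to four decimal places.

0.9427

R = Σ_{i=3}^{4} C(4,i) p^i (1−p)^{4−i} with p = 0.895
C(4,3)·0.895^3·0.105^1 = 0.301105
C(4,4)·0.895^4·0.105^0 = 0.641641
Sum = 0.9427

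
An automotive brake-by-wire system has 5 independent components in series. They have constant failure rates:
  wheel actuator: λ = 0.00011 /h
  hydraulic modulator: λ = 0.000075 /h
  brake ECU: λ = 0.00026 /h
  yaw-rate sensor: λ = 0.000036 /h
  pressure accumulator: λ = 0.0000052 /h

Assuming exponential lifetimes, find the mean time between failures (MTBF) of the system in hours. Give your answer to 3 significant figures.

Series of exponential components: λ_sys = Σ λ_i
λ_sys = 0.00011 + 0.000075 + 0.00026 + 0.000036 + 0.0000052 = 4.8620e-04 /h
MTBF = 1 / λ_sys = 2060 h

2060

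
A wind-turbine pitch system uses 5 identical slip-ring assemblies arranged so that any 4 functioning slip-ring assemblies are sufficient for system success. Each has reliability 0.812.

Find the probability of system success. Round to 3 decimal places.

R = Σ_{i=4}^{5} C(5,i) p^i (1−p)^{5−i} with p = 0.812
C(5,4)·0.812^4·0.188^1 = 0.40865
C(5,5)·0.812^5·0.188^0 = 0.35300
Sum = 0.762

0.762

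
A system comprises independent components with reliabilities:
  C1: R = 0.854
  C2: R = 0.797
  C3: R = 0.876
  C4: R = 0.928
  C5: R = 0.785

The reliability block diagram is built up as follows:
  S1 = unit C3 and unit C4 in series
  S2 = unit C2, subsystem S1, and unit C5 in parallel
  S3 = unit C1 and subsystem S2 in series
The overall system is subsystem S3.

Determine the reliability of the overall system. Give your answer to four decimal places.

Series (C3 and C4): 0.876000 × 0.928000 = 0.812928
Parallel (C2, [0.812928], and C5): 1 − (1 − 0.797000)(1 − 0.812928)(1 − 0.785000) = 0.991835
Series (C1 and [0.991835]): 0.854000 × 0.991835 = 0.8470

0.8470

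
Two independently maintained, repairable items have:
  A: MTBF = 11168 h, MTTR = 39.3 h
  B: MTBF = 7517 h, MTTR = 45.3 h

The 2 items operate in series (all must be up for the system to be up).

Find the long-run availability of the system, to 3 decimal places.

A(A) = MTBF/(MTBF+MTTR) = 11168/(11168+39.3) = 0.996493
A(B) = MTBF/(MTBF+MTTR) = 7517/(7517+45.3) = 0.994010
Series availability: 0.996493 × 0.994010 = 0.991

0.991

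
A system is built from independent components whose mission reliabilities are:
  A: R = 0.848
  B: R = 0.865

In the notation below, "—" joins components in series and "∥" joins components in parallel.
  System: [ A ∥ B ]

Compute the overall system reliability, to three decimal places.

Parallel (A and B): 1 − (1 − 0.84800)(1 − 0.86500) = 0.979

0.979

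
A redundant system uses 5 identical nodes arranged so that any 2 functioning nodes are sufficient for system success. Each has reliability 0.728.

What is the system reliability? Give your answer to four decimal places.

0.9786

R = Σ_{i=2}^{5} C(5,i) p^i (1−p)^{5−i} with p = 0.728
C(5,2)·0.728^2·0.272^3 = 0.106652
C(5,3)·0.728^3·0.272^2 = 0.285451
C(5,4)·0.728^4·0.272^1 = 0.382001
C(5,5)·0.728^5·0.272^0 = 0.204483
Sum = 0.9786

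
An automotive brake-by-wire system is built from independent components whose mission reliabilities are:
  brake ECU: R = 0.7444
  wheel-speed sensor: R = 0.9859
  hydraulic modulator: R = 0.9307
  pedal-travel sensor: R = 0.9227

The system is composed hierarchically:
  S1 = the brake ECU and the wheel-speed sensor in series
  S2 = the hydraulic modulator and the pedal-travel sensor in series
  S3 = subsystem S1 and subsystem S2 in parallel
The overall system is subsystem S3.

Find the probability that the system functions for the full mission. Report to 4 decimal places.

0.9624

Series (brake ECU and wheel-speed sensor): 0.744400 × 0.985900 = 0.733904
Series (hydraulic modulator and pedal-travel sensor): 0.930700 × 0.922700 = 0.858757
Parallel ([0.733904] and [0.858757]): 1 − (1 − 0.733904)(1 − 0.858757) = 0.9624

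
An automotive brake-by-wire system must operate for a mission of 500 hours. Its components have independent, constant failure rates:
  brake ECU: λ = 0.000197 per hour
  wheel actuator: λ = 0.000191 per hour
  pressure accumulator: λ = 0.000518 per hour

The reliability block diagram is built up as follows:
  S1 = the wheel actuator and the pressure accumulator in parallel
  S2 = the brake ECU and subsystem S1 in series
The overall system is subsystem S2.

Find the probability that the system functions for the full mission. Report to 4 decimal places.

R(brake ECU) = exp(−0.000197 × 500) = 0.906196
R(wheel actuator) = exp(−0.000191 × 500) = 0.908918
R(pressure accumulator) = exp(−0.000518 × 500) = 0.771823
Parallel (wheel actuator and pressure accumulator): 1 − (1 − 0.908918)(1 − 0.771823) = 0.979217
Series (brake ECU and [0.979217]): 0.906196 × 0.979217 = 0.8874

0.8874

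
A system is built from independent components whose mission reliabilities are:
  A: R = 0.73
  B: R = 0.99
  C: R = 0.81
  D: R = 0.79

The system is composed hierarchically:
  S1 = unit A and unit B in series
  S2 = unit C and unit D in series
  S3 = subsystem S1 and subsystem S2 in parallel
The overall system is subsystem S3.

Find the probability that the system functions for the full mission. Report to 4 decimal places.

Series (A and B): 0.730000 × 0.990000 = 0.722700
Series (C and D): 0.810000 × 0.790000 = 0.639900
Parallel ([0.722700] and [0.639900]): 1 − (1 − 0.722700)(1 − 0.639900) = 0.9001

0.9001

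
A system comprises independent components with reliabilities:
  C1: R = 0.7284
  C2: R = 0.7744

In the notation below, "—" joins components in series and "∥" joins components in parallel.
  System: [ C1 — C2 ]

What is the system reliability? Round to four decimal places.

Series (C1 and C2): 0.728400 × 0.774400 = 0.5641

0.5641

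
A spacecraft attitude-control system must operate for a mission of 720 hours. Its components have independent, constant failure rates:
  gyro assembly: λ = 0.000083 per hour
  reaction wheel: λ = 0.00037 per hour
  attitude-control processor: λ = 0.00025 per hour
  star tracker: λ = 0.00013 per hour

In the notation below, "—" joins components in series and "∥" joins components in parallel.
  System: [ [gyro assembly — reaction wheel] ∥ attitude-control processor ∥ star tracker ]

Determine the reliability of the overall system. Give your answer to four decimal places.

0.9959

R(gyro assembly) = exp(−0.000083 × 720) = 0.941991
R(reaction wheel) = exp(−0.00037 × 720) = 0.766133
R(attitude-control processor) = exp(−0.00025 × 720) = 0.835270
R(star tracker) = exp(−0.00013 × 720) = 0.910647
Series (gyro assembly and reaction wheel): 0.941991 × 0.766133 = 0.721690
Parallel ([0.721690], attitude-control processor, and star tracker): 1 − (1 − 0.721690)(1 − 0.835270)(1 − 0.910647) = 0.9959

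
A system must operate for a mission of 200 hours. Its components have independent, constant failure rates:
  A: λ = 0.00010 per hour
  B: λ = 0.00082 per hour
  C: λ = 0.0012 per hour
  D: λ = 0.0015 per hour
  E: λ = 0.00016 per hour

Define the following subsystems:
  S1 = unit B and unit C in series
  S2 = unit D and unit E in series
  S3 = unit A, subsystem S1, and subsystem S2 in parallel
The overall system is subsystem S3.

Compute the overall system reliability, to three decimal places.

0.998

R(A) = exp(−0.00010 × 200) = 0.98020
R(B) = exp(−0.00082 × 200) = 0.84874
R(C) = exp(−0.0012 × 200) = 0.78663
R(D) = exp(−0.0015 × 200) = 0.74082
R(E) = exp(−0.00016 × 200) = 0.96851
Series (B and C): 0.84874 × 0.78663 = 0.66764
Series (D and E): 0.74082 × 0.96851 = 0.71749
Parallel (A, [0.66764], and [0.71749]): 1 − (1 − 0.98020)(1 − 0.66764)(1 − 0.71749) = 0.998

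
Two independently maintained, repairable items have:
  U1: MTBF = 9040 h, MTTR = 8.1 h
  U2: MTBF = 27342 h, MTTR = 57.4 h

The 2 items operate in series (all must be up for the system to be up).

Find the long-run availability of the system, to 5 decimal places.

0.99701

A(U1) = MTBF/(MTBF+MTTR) = 9040/(9040+8.1) = 0.999105
A(U2) = MTBF/(MTBF+MTTR) = 27342/(27342+57.4) = 0.997905
Series availability: 0.999105 × 0.997905 = 0.99701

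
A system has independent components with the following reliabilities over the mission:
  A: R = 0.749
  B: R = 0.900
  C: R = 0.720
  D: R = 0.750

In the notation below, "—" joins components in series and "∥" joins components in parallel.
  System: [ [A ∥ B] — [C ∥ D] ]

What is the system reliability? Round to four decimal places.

0.9067

Parallel (A and B): 1 − (1 − 0.749000)(1 − 0.900000) = 0.974900
Parallel (C and D): 1 − (1 − 0.720000)(1 − 0.750000) = 0.930000
Series ([0.974900] and [0.930000]): 0.974900 × 0.930000 = 0.9067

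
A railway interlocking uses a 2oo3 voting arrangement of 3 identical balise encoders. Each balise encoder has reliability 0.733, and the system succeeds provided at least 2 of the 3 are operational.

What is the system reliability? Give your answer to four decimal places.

0.8242

R = Σ_{i=2}^{3} C(3,i) p^i (1−p)^{3−i} with p = 0.733
C(3,2)·0.733^2·0.267^1 = 0.430368
C(3,3)·0.733^3·0.267^0 = 0.393833
Sum = 0.8242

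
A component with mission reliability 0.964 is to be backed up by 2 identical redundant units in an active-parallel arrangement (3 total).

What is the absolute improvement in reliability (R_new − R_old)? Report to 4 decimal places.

0.0360

R_before = 0.964
R_after = 1 − (1 − 0.964)^3 = 1.0000
ΔR = 1.0000 − 0.964 = 0.0360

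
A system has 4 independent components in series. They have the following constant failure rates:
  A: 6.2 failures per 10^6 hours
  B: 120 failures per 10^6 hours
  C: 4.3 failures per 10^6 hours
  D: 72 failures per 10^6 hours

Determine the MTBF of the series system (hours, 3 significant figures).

Series of exponential components: λ_sys = Σ λ_i
λ_sys = 0.0000062 + 0.00012 + 0.0000043 + 0.000072 = 2.0250e-04 /h
MTBF = 1 / λ_sys = 4940 h

4940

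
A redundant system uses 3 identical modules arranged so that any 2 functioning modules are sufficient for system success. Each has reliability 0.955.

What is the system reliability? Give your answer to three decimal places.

0.994

R = Σ_{i=2}^{3} C(3,i) p^i (1−p)^{3−i} with p = 0.955
C(3,2)·0.955^2·0.045^1 = 0.12312
C(3,3)·0.955^3·0.045^0 = 0.87098
Sum = 0.994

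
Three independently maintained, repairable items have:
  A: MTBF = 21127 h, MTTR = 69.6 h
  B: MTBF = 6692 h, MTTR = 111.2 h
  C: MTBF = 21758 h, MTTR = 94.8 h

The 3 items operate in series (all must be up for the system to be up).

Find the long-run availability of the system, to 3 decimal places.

0.976

A(A) = MTBF/(MTBF+MTTR) = 21127/(21127+69.6) = 0.996716
A(B) = MTBF/(MTBF+MTTR) = 6692/(6692+111.2) = 0.983655
A(C) = MTBF/(MTBF+MTTR) = 21758/(21758+94.8) = 0.995662
Series availability: 0.996716 × 0.983655 × 0.995662 = 0.976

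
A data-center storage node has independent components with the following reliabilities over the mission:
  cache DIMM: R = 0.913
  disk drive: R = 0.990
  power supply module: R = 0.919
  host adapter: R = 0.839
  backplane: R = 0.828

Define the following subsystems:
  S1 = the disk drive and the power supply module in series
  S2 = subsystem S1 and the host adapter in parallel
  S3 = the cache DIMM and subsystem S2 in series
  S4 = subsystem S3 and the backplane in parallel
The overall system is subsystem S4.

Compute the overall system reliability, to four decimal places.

0.9828

Series (disk drive and power supply module): 0.990000 × 0.919000 = 0.909810
Parallel ([0.909810] and host adapter): 1 − (1 − 0.909810)(1 − 0.839000) = 0.985479
Series (cache DIMM and [0.985479]): 0.913000 × 0.985479 = 0.899742
Parallel ([0.899742] and backplane): 1 − (1 − 0.899742)(1 − 0.828000) = 0.9828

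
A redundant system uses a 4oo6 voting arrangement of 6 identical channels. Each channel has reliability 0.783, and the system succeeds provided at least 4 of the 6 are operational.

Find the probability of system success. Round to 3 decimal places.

0.879

R = Σ_{i=4}^{6} C(6,i) p^i (1−p)^{6−i} with p = 0.783
C(6,4)·0.783^4·0.217^2 = 0.26550
C(6,5)·0.783^5·0.217^1 = 0.38319
C(6,6)·0.783^6·0.217^0 = 0.23045
Sum = 0.879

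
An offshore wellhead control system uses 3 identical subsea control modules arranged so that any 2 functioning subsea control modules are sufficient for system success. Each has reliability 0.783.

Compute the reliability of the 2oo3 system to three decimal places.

R = Σ_{i=2}^{3} C(3,i) p^i (1−p)^{3−i} with p = 0.783
C(3,2)·0.783^2·0.217^1 = 0.39912
C(3,3)·0.783^3·0.217^0 = 0.48005
Sum = 0.879

0.879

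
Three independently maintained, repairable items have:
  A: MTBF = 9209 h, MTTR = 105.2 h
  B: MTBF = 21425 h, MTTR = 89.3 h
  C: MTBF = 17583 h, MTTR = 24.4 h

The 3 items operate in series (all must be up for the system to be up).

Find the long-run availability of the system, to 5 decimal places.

A(A) = MTBF/(MTBF+MTTR) = 9209/(9209+105.2) = 0.988705
A(B) = MTBF/(MTBF+MTTR) = 21425/(21425+89.3) = 0.995849
A(C) = MTBF/(MTBF+MTTR) = 17583/(17583+24.4) = 0.998614
Series availability: 0.988705 × 0.995849 × 0.998614 = 0.98324

0.98324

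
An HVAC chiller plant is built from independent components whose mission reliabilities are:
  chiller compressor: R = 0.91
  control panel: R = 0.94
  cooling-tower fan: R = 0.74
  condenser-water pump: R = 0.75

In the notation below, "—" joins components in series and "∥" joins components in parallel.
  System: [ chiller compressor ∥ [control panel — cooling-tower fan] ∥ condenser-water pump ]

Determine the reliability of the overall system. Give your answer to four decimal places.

0.9932

Series (control panel and cooling-tower fan): 0.940000 × 0.740000 = 0.695600
Parallel (chiller compressor, [0.695600], and condenser-water pump): 1 − (1 − 0.910000)(1 − 0.695600)(1 − 0.750000) = 0.9932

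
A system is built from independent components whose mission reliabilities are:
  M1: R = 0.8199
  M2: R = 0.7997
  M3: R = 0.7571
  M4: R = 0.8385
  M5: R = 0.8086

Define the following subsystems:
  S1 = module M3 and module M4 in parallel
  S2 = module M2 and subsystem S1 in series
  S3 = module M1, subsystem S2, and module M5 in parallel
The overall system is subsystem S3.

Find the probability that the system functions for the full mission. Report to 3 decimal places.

0.992

Parallel (M3 and M4): 1 − (1 − 0.75710)(1 − 0.83850) = 0.96077
Series (M2 and [0.96077]): 0.79970 × 0.96077 = 0.76833
Parallel (M1, [0.76833], and M5): 1 − (1 − 0.81990)(1 − 0.76833)(1 − 0.80860) = 0.992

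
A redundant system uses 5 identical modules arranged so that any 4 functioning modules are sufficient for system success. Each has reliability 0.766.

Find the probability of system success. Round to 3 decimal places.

R = Σ_{i=4}^{5} C(5,i) p^i (1−p)^{5−i} with p = 0.766
C(5,4)·0.766^4·0.234^1 = 0.40281
C(5,5)·0.766^5·0.234^0 = 0.26372
Sum = 0.667

0.667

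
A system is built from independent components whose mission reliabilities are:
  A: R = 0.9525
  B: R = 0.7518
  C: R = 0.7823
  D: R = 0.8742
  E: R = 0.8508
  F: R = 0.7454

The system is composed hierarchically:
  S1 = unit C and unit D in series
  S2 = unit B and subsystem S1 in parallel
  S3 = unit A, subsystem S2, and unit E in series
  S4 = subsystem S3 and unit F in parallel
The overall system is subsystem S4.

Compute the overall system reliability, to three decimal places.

Series (C and D): 0.78230 × 0.87420 = 0.68389
Parallel (B and [0.68389]): 1 − (1 − 0.75180)(1 − 0.68389) = 0.92154
Series (A, [0.92154], and E): 0.95250 × 0.92154 × 0.85080 = 0.74680
Parallel ([0.74680] and F): 1 − (1 − 0.74680)(1 − 0.74540) = 0.936

0.936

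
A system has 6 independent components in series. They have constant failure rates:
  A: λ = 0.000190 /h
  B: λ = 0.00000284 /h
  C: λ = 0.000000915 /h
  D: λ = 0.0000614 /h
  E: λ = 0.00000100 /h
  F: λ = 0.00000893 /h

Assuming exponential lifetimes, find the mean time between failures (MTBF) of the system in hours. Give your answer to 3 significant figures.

3770

Series of exponential components: λ_sys = Σ λ_i
λ_sys = 0.000190 + 0.00000284 + 0.000000915 + 0.0000614 + 0.00000100 + 0.00000893 = 2.6509e-04 /h
MTBF = 1 / λ_sys = 3770 h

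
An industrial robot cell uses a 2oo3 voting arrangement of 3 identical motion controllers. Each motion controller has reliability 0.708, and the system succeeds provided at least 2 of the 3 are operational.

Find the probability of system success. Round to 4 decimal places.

0.7940

R = Σ_{i=2}^{3} C(3,i) p^i (1−p)^{3−i} with p = 0.708
C(3,2)·0.708^2·0.292^1 = 0.439107
C(3,3)·0.708^3·0.292^0 = 0.354895
Sum = 0.7940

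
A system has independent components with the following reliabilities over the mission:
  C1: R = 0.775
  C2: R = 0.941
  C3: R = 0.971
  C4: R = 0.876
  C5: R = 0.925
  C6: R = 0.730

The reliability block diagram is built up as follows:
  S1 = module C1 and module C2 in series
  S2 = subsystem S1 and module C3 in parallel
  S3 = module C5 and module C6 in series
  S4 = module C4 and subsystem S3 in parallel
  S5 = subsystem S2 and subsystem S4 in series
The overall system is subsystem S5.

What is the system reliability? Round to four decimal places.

0.9522

Series (C1 and C2): 0.775000 × 0.941000 = 0.729275
Parallel ([0.729275] and C3): 1 − (1 − 0.729275)(1 − 0.971000) = 0.992149
Series (C5 and C6): 0.925000 × 0.730000 = 0.675250
Parallel (C4 and [0.675250]): 1 − (1 − 0.876000)(1 − 0.675250) = 0.959731
Series ([0.992149] and [0.959731]): 0.992149 × 0.959731 = 0.9522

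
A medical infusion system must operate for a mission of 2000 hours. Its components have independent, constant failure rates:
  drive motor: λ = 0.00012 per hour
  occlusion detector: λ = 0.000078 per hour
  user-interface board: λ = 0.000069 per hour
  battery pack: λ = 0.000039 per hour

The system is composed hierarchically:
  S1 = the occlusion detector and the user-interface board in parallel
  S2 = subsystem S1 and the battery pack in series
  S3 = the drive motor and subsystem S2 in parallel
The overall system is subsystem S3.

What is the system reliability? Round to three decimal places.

0.980

R(drive motor) = exp(−0.00012 × 2000) = 0.78663
R(occlusion detector) = exp(−0.000078 × 2000) = 0.85556
R(user-interface board) = exp(−0.000069 × 2000) = 0.87110
R(battery pack) = exp(−0.000039 × 2000) = 0.92496
Parallel (occlusion detector and user-interface board): 1 − (1 − 0.85556)(1 − 0.87110) = 0.98138
Series ([0.98138] and battery pack): 0.98138 × 0.92496 = 0.90774
Parallel (drive motor and [0.90774]): 1 − (1 − 0.78663)(1 − 0.90774) = 0.980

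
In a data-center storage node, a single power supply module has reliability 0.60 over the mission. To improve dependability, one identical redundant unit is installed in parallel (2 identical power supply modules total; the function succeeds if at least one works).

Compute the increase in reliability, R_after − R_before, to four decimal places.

R_before = 0.60
R_after = 1 − (1 − 0.60)^2 = 0.8400
ΔR = 0.8400 − 0.60 = 0.2400

0.2400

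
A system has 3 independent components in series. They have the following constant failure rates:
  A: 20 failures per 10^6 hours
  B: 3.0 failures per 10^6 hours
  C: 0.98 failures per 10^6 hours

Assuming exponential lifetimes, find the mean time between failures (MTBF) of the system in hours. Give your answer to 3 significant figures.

41700

Series of exponential components: λ_sys = Σ λ_i
λ_sys = 0.000020 + 0.0000030 + 0.00000098 = 2.3980e-05 /h
MTBF = 1 / λ_sys = 41700 h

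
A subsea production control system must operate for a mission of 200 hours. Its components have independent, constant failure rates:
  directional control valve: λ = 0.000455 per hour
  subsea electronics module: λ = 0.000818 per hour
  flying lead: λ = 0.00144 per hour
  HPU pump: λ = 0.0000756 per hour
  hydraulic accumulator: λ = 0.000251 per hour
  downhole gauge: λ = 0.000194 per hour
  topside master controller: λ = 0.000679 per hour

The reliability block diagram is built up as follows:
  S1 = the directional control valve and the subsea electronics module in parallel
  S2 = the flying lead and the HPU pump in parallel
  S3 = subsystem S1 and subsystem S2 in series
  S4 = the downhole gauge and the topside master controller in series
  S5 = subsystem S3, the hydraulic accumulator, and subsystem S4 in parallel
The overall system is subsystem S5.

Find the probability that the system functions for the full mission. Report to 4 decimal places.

0.9999

R(directional control valve) = exp(−0.000455 × 200) = 0.913018
R(subsea electronics module) = exp(−0.000818 × 200) = 0.849082
R(flying lead) = exp(−0.00144 × 200) = 0.749762
R(HPU pump) = exp(−0.0000756 × 200) = 0.984994
R(hydraulic accumulator) = exp(−0.000251 × 200) = 0.951039
R(downhole gauge) = exp(−0.000194 × 200) = 0.961943
R(topside master controller) = exp(−0.000679 × 200) = 0.873017
Parallel (directional control valve and subsea electronics module): 1 − (1 − 0.913018)(1 − 0.849082) = 0.986873
Parallel (flying lead and HPU pump): 1 − (1 − 0.749762)(1 − 0.984994) = 0.996245
Series ([0.986873] and [0.996245]): 0.986873 × 0.996245 = 0.983167
Series (downhole gauge and topside master controller): 0.961943 × 0.873017 = 0.839793
Parallel ([0.983167], hydraulic accumulator, and [0.839793]): 1 − (1 − 0.983167)(1 − 0.951039)(1 − 0.839793) = 0.9999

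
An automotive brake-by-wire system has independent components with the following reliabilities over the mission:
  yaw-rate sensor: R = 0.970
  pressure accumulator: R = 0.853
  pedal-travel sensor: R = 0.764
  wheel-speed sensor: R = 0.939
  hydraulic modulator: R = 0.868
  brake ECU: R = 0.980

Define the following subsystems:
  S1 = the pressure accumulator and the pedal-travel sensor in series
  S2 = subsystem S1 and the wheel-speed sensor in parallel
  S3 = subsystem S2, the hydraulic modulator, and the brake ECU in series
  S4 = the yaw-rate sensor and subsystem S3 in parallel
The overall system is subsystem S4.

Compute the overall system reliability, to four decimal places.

0.9950

Series (pressure accumulator and pedal-travel sensor): 0.853000 × 0.764000 = 0.651692
Parallel ([0.651692] and wheel-speed sensor): 1 − (1 − 0.651692)(1 − 0.939000) = 0.978753
Series ([0.978753], hydraulic modulator, and brake ECU): 0.978753 × 0.868000 × 0.980000 = 0.832566
Parallel (yaw-rate sensor and [0.832566]): 1 − (1 − 0.970000)(1 − 0.832566) = 0.9950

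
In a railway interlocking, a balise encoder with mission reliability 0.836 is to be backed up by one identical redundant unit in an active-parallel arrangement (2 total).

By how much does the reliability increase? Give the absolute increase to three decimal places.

0.137

R_before = 0.836
R_after = 1 − (1 − 0.836)^2 = 0.973
ΔR = 0.973 − 0.836 = 0.137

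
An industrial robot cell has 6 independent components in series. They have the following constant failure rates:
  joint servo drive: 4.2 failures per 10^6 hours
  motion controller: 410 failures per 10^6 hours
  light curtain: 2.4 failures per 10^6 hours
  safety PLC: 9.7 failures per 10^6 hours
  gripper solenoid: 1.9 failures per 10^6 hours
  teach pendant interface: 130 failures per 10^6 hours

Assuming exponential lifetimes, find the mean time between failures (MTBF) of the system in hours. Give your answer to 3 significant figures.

1790

Series of exponential components: λ_sys = Σ λ_i
λ_sys = 0.0000042 + 0.00041 + 0.0000024 + 0.0000097 + 0.0000019 + 0.00013 = 5.5820e-04 /h
MTBF = 1 / λ_sys = 1790 h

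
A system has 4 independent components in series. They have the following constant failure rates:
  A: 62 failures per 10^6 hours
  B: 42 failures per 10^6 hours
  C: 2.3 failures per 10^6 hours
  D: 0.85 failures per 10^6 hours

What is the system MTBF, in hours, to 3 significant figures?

9330

Series of exponential components: λ_sys = Σ λ_i
λ_sys = 0.000062 + 0.000042 + 0.0000023 + 0.00000085 = 1.0715e-04 /h
MTBF = 1 / λ_sys = 9330 h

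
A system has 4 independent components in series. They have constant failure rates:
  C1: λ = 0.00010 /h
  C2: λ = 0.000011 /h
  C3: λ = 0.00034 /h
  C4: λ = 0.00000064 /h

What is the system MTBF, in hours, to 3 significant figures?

2210

Series of exponential components: λ_sys = Σ λ_i
λ_sys = 0.00010 + 0.000011 + 0.00034 + 0.00000064 = 4.5164e-04 /h
MTBF = 1 / λ_sys = 2210 h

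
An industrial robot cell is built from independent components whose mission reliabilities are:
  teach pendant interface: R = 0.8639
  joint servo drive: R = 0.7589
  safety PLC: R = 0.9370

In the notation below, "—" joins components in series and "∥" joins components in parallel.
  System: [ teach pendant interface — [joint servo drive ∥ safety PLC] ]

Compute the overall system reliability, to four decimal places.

Parallel (joint servo drive and safety PLC): 1 − (1 − 0.758900)(1 − 0.937000) = 0.984811
Series (teach pendant interface and [0.984811]): 0.863900 × 0.984811 = 0.8508

0.8508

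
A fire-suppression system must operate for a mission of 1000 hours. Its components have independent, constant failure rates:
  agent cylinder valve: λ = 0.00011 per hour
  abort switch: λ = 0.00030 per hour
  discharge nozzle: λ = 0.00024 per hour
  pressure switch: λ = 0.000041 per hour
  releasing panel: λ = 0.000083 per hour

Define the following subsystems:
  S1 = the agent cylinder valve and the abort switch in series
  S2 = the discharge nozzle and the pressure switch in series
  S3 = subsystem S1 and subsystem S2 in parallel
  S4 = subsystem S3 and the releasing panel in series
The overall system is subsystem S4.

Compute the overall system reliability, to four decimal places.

0.8445

R(agent cylinder valve) = exp(−0.00011 × 1000) = 0.895834
R(abort switch) = exp(−0.00030 × 1000) = 0.740818
R(discharge nozzle) = exp(−0.00024 × 1000) = 0.786628
R(pressure switch) = exp(−0.000041 × 1000) = 0.959829
R(releasing panel) = exp(−0.000083 × 1000) = 0.920351
Series (agent cylinder valve and abort switch): 0.895834 × 0.740818 = 0.663650
Series (discharge nozzle and pressure switch): 0.786628 × 0.959829 = 0.755028
Parallel ([0.663650] and [0.755028]): 1 − (1 − 0.663650)(1 − 0.755028) = 0.917604
Series ([0.917604] and releasing panel): 0.917604 × 0.920351 = 0.8445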